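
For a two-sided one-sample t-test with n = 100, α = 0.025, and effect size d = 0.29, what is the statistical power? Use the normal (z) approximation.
Power ≈ 0.74

Power calculation (one-sample t-test, normal approximation):
z_β = d · √n - z_{α/2}
z_β = 0.29 · √100 - 2.241
z_β = 0.29 · 10.000 - 2.241
z_β = 0.659

Power = Φ(z_β) = Φ(0.659) ≈ 0.745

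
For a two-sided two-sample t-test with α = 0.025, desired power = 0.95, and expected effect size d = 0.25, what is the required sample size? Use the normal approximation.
n = 484 per group

Sample size formula (two-sample t-test, normal approximation):
n = 2 · ((z_{α/2} + z_β) / d)²

z_{α/2} = 2.241 (for α = 0.025, two-sided)
z_β = 1.645 (for power = 0.95)
d = 0.25

n = 2 · ((2.241 + 1.645) / 0.25)²
n = 2 · (15.544)²
n ≈ 483.23
Round up to the next whole number: n = 484 per group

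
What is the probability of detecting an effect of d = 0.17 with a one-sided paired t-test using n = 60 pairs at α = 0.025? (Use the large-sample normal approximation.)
Power ≈ 0.26

Power calculation (paired t-test, normal approximation):
z_β = d · √n - z_α
z_β = 0.17 · √60 - 1.960
z_β = 0.17 · 7.746 - 1.960
z_β = -0.643

Power = Φ(z_β) = Φ(-0.643) ≈ 0.260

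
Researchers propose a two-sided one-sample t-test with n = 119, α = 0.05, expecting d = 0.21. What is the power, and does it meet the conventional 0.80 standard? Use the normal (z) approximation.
Power ≈ 0.63; the study is underpowered (power < 0.80)

Power calculation (one-sample t-test, normal approximation):
z_β = d · √n - z_{α/2}
z_β = 0.21 · √119 - 1.960
z_β = 0.21 · 10.909 - 1.960
z_β = 0.331

Power = Φ(z_β) = Φ(0.331) ≈ 0.630

Effect size d = 0.21 is small by Cohen's convention (0.2/0.5/0.8).

Threshold: power ≥ 0.80 is conventionally adequate.
Power ≈ 0.63 → the study is underpowered (power < 0.80).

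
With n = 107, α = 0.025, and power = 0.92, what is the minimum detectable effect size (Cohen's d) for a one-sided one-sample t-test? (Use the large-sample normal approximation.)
d ≈ 0.33

Minimum detectable effect (one-sample t-test, normal approximation):
d = (z_α + z_β) / √n
d = (1.960 + 1.405) / √107
d = 3.365 / 10.344
d ≈ 0.33

By Cohen's convention (0.2 small / 0.5 medium / 0.8 large): small effect.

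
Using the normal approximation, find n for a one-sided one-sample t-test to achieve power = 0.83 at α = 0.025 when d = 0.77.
n = 15

Sample size formula (one-sample t-test, normal approximation):
n = ((z_α + z_β) / d)²

z_α = 1.960 (for α = 0.025, one-sided)
z_β = 0.954 (for power = 0.83)
d = 0.77

n = ((1.960 + 0.954) / 0.77)²
n = (3.784)²
n ≈ 14.32
Round up to the next whole number: n = 15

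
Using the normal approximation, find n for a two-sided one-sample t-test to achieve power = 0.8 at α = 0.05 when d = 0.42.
n = 45

Sample size formula (one-sample t-test, normal approximation):
n = ((z_{α/2} + z_β) / d)²

z_{α/2} = 1.960 (for α = 0.05, two-sided)
z_β = 0.842 (for power = 0.8)
d = 0.42

n = ((1.960 + 0.842) / 0.42)²
n = (6.671)²
n ≈ 44.50
Round up to the next whole number: n = 45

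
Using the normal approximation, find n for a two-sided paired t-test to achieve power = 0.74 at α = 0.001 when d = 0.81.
n = 24 pairs

Sample size formula (paired t-test, normal approximation):
n = ((z_{α/2} + z_β) / d)²

z_{α/2} = 3.291 (for α = 0.001, two-sided)
z_β = 0.643 (for power = 0.74)
d = 0.81

n = ((3.291 + 0.643) / 0.81)²
n = (4.857)²
n ≈ 23.59
Round up to the next whole number: n = 24 pairs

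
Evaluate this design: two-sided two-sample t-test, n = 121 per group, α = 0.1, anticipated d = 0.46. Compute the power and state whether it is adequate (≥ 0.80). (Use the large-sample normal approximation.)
Power ≈ 0.97; the study is adequately powered (power ≥ 0.80)

Power calculation (two-sample t-test, normal approximation):
z_β = d · √(n/2) - z_{α/2}
z_β = 0.46 · √(121/2) - 1.645
z_β = 0.46 · 7.778 - 1.645
z_β = 1.933

Power = Φ(z_β) = Φ(1.933) ≈ 0.973

Effect size d = 0.46 is small by Cohen's convention (0.2/0.5/0.8).

Threshold: power ≥ 0.80 is conventionally adequate.
Power ≈ 0.97 → the study is adequately powered (power ≥ 0.80).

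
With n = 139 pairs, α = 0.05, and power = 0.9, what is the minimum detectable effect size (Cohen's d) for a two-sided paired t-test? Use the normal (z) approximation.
d ≈ 0.27

Minimum detectable effect (paired t-test, normal approximation):
d = (z_{α/2} + z_β) / √n
d = (1.960 + 1.282) / √139
d = 3.242 / 11.790
d ≈ 0.27

By Cohen's convention (0.2 small / 0.5 medium / 0.8 large): small effect.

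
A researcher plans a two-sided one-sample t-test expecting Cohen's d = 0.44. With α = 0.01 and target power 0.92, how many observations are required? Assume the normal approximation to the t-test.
n = 82

Sample size formula (one-sample t-test, normal approximation):
n = ((z_{α/2} + z_β) / d)²

z_{α/2} = 2.576 (for α = 0.01, two-sided)
z_β = 1.405 (for power = 0.92)
d = 0.44

n = ((2.576 + 1.405) / 0.44)²
n = (9.048)²
n ≈ 81.87
Round up to the next whole number: n = 82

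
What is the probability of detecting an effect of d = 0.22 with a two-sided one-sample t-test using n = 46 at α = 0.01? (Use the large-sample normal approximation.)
Power ≈ 0.14

Power calculation (one-sample t-test, normal approximation):
z_β = d · √n - z_{α/2}
z_β = 0.22 · √46 - 2.576
z_β = 0.22 · 6.782 - 2.576
z_β = -1.084

Power = Φ(z_β) = Φ(-1.084) ≈ 0.139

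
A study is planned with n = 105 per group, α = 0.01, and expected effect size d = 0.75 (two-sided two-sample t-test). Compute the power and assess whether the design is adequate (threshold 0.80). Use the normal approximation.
Power ≈ 1.00; the study is adequately powered (power ≥ 0.80)

Power calculation (two-sample t-test, normal approximation):
z_β = d · √(n/2) - z_{α/2}
z_β = 0.75 · √(105/2) - 2.576
z_β = 0.75 · 7.246 - 2.576
z_β = 2.858

Power = Φ(z_β) = Φ(2.858) ≈ 0.998

Effect size d = 0.75 is medium by Cohen's convention (0.2/0.5/0.8).

Threshold: power ≥ 0.80 is conventionally adequate.
Power ≈ 1.00 → the study is adequately powered (power ≥ 0.80).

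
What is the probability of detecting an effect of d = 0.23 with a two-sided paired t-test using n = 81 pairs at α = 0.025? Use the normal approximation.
Power ≈ 0.43

Power calculation (paired t-test, normal approximation):
z_β = d · √n - z_{α/2}
z_β = 0.23 · √81 - 2.241
z_β = 0.23 · 9.000 - 2.241
z_β = -0.171

Power = Φ(z_β) = Φ(-0.171) ≈ 0.432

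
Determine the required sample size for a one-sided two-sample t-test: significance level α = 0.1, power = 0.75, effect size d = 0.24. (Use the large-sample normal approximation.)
n = 133 per group

Sample size formula (two-sample t-test, normal approximation):
n = 2 · ((z_α + z_β) / d)²

z_α = 1.282 (for α = 0.1, one-sided)
z_β = 0.674 (for power = 0.75)
d = 0.24

n = 2 · ((1.282 + 0.674) / 0.24)²
n = 2 · (8.150)²
n ≈ 132.84
Round up to the next whole number: n = 133 per group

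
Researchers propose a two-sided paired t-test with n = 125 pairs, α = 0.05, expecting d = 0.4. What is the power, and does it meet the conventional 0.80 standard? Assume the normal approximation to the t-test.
Power ≈ 0.99; the study is adequately powered (power ≥ 0.80)

Power calculation (paired t-test, normal approximation):
z_β = d · √n - z_{α/2}
z_β = 0.4 · √125 - 1.960
z_β = 0.4 · 11.180 - 1.960
z_β = 2.512

Power = Φ(z_β) = Φ(2.512) ≈ 0.994

Effect size d = 0.4 is small by Cohen's convention (0.2/0.5/0.8).

Threshold: power ≥ 0.80 is conventionally adequate.
Power ≈ 0.99 → the study is adequately powered (power ≥ 0.80).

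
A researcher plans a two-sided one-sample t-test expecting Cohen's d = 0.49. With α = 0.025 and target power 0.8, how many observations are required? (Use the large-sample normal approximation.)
n = 40

Sample size formula (one-sample t-test, normal approximation):
n = ((z_{α/2} + z_β) / d)²

z_{α/2} = 2.241 (for α = 0.025, two-sided)
z_β = 0.842 (for power = 0.8)
d = 0.49

n = ((2.241 + 0.842) / 0.49)²
n = (6.292)²
n ≈ 39.59
Round up to the next whole number: n = 40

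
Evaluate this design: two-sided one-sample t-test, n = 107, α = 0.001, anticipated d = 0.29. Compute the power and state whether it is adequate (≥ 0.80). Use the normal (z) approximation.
Power ≈ 0.39; the study is underpowered (power < 0.80)

Power calculation (one-sample t-test, normal approximation):
z_β = d · √n - z_{α/2}
z_β = 0.29 · √107 - 3.291
z_β = 0.29 · 10.344 - 3.291
z_β = -0.291

Power = Φ(z_β) = Φ(-0.291) ≈ 0.386

Effect size d = 0.29 is small by Cohen's convention (0.2/0.5/0.8).

Threshold: power ≥ 0.80 is conventionally adequate.
Power ≈ 0.39 → the study is underpowered (power < 0.80).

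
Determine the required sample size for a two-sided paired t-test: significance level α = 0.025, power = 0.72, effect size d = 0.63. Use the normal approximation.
n = 21 pairs

Sample size formula (paired t-test, normal approximation):
n = ((z_{α/2} + z_β) / d)²

z_{α/2} = 2.241 (for α = 0.025, two-sided)
z_β = 0.583 (for power = 0.72)
d = 0.63

n = ((2.241 + 0.583) / 0.63)²
n = (4.483)²
n ≈ 20.10
Round up to the next whole number: n = 21 pairs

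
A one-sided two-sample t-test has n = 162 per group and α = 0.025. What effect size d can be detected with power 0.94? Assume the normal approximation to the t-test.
d ≈ 0.39

Minimum detectable effect (two-sample t-test, normal approximation):
d = (z_α + z_β) / √(n/2)
d = (1.960 + 1.555) / √(162/2)
d = 3.515 / 9.000
d ≈ 0.39

By Cohen's convention (0.2 small / 0.5 medium / 0.8 large): small effect.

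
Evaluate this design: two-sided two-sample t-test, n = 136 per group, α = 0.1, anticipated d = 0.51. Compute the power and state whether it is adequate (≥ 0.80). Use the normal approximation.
Power ≈ 0.99; the study is adequately powered (power ≥ 0.80)

Power calculation (two-sample t-test, normal approximation):
z_β = d · √(n/2) - z_{α/2}
z_β = 0.51 · √(136/2) - 1.645
z_β = 0.51 · 8.246 - 1.645
z_β = 2.561

Power = Φ(z_β) = Φ(2.561) ≈ 0.995

Effect size d = 0.51 is medium by Cohen's convention (0.2/0.5/0.8).

Threshold: power ≥ 0.80 is conventionally adequate.
Power ≈ 0.99 → the study is adequately powered (power ≥ 0.80).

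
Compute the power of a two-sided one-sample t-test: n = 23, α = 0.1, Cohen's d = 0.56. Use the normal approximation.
Power ≈ 0.85

Power calculation (one-sample t-test, normal approximation):
z_β = d · √n - z_{α/2}
z_β = 0.56 · √23 - 1.645
z_β = 0.56 · 4.796 - 1.645
z_β = 1.041

Power = Φ(z_β) = Φ(1.041) ≈ 0.851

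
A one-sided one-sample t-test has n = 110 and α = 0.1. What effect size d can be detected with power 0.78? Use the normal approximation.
d ≈ 0.20

Minimum detectable effect (one-sample t-test, normal approximation):
d = (z_α + z_β) / √n
d = (1.282 + 0.772) / √110
d = 2.054 / 10.488
d ≈ 0.20

By Cohen's convention (0.2 small / 0.5 medium / 0.8 large): small effect.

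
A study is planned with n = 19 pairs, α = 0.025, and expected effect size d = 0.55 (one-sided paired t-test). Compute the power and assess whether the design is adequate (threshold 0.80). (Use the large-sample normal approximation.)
Power ≈ 0.67; the study is underpowered (power < 0.80)

Power calculation (paired t-test, normal approximation):
z_β = d · √n - z_α
z_β = 0.55 · √19 - 1.960
z_β = 0.55 · 4.359 - 1.960
z_β = 0.437

Power = Φ(z_β) = Φ(0.437) ≈ 0.669

Effect size d = 0.55 is medium by Cohen's convention (0.2/0.5/0.8).

Threshold: power ≥ 0.80 is conventionally adequate.
Power ≈ 0.67 → the study is underpowered (power < 0.80).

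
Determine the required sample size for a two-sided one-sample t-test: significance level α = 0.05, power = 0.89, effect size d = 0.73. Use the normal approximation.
n = 20

Sample size formula (one-sample t-test, normal approximation):
n = ((z_{α/2} + z_β) / d)²

z_{α/2} = 1.960 (for α = 0.05, two-sided)
z_β = 1.227 (for power = 0.89)
d = 0.73

n = ((1.960 + 1.227) / 0.73)²
n = (4.366)²
n ≈ 19.06
Round up to the next whole number: n = 20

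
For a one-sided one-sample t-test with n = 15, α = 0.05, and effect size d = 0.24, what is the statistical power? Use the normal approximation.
Power ≈ 0.24

Power calculation (one-sample t-test, normal approximation):
z_β = d · √n - z_α
z_β = 0.24 · √15 - 1.645
z_β = 0.24 · 3.873 - 1.645
z_β = -0.715

Power = Φ(z_β) = Φ(-0.715) ≈ 0.237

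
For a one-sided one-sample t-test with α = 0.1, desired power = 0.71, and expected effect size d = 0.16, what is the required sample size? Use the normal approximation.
n = 132

Sample size formula (one-sample t-test, normal approximation):
n = ((z_α + z_β) / d)²

z_α = 1.282 (for α = 0.1, one-sided)
z_β = 0.553 (for power = 0.71)
d = 0.16

n = ((1.282 + 0.553) / 0.16)²
n = (11.469)²
n ≈ 131.54
Round up to the next whole number: n = 132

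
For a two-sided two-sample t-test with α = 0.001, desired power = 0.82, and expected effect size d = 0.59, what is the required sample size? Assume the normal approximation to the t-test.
n = 102 per group

Sample size formula (two-sample t-test, normal approximation):
n = 2 · ((z_{α/2} + z_β) / d)²

z_{α/2} = 3.291 (for α = 0.001, two-sided)
z_β = 0.915 (for power = 0.82)
d = 0.59

n = 2 · ((3.291 + 0.915) / 0.59)²
n = 2 · (7.129)²
n ≈ 101.65
Round up to the next whole number: n = 102 per group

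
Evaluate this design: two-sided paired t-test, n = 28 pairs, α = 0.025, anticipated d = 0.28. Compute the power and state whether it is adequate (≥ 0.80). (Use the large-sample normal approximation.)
Power ≈ 0.22; the study is underpowered (power < 0.80)

Power calculation (paired t-test, normal approximation):
z_β = d · √n - z_{α/2}
z_β = 0.28 · √28 - 2.241
z_β = 0.28 · 5.292 - 2.241
z_β = -0.760

Power = Φ(z_β) = Φ(-0.760) ≈ 0.224

Effect size d = 0.28 is small by Cohen's convention (0.2/0.5/0.8).

Threshold: power ≥ 0.80 is conventionally adequate.
Power ≈ 0.22 → the study is underpowered (power < 0.80).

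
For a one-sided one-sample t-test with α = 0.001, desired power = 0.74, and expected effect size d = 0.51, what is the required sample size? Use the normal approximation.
n = 54

Sample size formula (one-sample t-test, normal approximation):
n = ((z_α + z_β) / d)²

z_α = 3.090 (for α = 0.001, one-sided)
z_β = 0.643 (for power = 0.74)
d = 0.51

n = ((3.090 + 0.643) / 0.51)²
n = (7.320)²
n ≈ 53.58
Round up to the next whole number: n = 54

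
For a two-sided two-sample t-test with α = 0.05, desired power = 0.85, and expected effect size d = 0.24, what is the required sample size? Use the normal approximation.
n = 312 per group

Sample size formula (two-sample t-test, normal approximation):
n = 2 · ((z_{α/2} + z_β) / d)²

z_{α/2} = 1.960 (for α = 0.05, two-sided)
z_β = 1.036 (for power = 0.85)
d = 0.24

n = 2 · ((1.960 + 1.036) / 0.24)²
n = 2 · (12.483)²
n ≈ 311.65
Round up to the next whole number: n = 312 per group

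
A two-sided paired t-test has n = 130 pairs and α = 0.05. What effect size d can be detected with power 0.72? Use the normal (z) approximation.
d ≈ 0.22

Minimum detectable effect (paired t-test, normal approximation):
d = (z_{α/2} + z_β) / √n
d = (1.960 + 0.583) / √130
d = 2.543 / 11.402
d ≈ 0.22

By Cohen's convention (0.2 small / 0.5 medium / 0.8 large): small effect.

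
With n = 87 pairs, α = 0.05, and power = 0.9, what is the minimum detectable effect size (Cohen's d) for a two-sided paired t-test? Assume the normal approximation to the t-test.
d ≈ 0.35

Minimum detectable effect (paired t-test, normal approximation):
d = (z_{α/2} + z_β) / √n
d = (1.960 + 1.282) / √87
d = 3.242 / 9.327
d ≈ 0.35

By Cohen's convention (0.2 small / 0.5 medium / 0.8 large): small effect.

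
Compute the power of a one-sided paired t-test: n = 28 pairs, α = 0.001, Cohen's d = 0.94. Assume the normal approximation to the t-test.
Power ≈ 0.97

Power calculation (paired t-test, normal approximation):
z_β = d · √n - z_α
z_β = 0.94 · √28 - 3.090
z_β = 0.94 · 5.292 - 3.090
z_β = 1.884

Power = Φ(z_β) = Φ(1.884) ≈ 0.970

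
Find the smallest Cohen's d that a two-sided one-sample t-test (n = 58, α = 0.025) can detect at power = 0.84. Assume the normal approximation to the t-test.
d ≈ 0.42

Minimum detectable effect (one-sample t-test, normal approximation):
d = (z_{α/2} + z_β) / √n
d = (2.241 + 0.994) / √58
d = 3.236 / 7.616
d ≈ 0.42

By Cohen's convention (0.2 small / 0.5 medium / 0.8 large): small effect.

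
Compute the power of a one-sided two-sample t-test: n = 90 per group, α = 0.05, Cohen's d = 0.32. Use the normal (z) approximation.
Power ≈ 0.69

Power calculation (two-sample t-test, normal approximation):
z_β = d · √(n/2) - z_α
z_β = 0.32 · √(90/2) - 1.645
z_β = 0.32 · 6.708 - 1.645
z_β = 0.502

Power = Φ(z_β) = Φ(0.502) ≈ 0.692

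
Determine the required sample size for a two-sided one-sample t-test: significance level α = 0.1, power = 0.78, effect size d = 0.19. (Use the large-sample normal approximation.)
n = 162

Sample size formula (one-sample t-test, normal approximation):
n = ((z_{α/2} + z_β) / d)²

z_{α/2} = 1.645 (for α = 0.1, two-sided)
z_β = 0.772 (for power = 0.78)
d = 0.19

n = ((1.645 + 0.772) / 0.19)²
n = (12.721)²
n ≈ 161.82
Round up to the next whole number: n = 162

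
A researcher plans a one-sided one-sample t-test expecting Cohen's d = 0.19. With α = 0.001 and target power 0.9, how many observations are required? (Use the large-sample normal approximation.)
n = 530

Sample size formula (one-sample t-test, normal approximation):
n = ((z_α + z_β) / d)²

z_α = 3.090 (for α = 0.001, one-sided)
z_β = 1.282 (for power = 0.9)
d = 0.19

n = ((3.090 + 1.282) / 0.19)²
n = (23.011)²
n ≈ 529.51
Round up to the next whole number: n = 530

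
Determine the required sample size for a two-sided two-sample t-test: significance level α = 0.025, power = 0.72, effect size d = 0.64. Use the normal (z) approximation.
n = 39 per group

Sample size formula (two-sample t-test, normal approximation):
n = 2 · ((z_{α/2} + z_β) / d)²

z_{α/2} = 2.241 (for α = 0.025, two-sided)
z_β = 0.583 (for power = 0.72)
d = 0.64

n = 2 · ((2.241 + 0.583) / 0.64)²
n = 2 · (4.413)²
n ≈ 38.95
Round up to the next whole number: n = 39 per group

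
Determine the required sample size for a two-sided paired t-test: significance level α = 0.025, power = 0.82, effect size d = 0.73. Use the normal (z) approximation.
n = 19 pairs

Sample size formula (paired t-test, normal approximation):
n = ((z_{α/2} + z_β) / d)²

z_{α/2} = 2.241 (for α = 0.025, two-sided)
z_β = 0.915 (for power = 0.82)
d = 0.73

n = ((2.241 + 0.915) / 0.73)²
n = (4.323)²
n ≈ 18.69
Round up to the next whole number: n = 19 pairs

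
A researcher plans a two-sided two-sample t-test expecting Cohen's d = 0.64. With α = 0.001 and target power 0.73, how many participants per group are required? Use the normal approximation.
n = 75 per group

Sample size formula (two-sample t-test, normal approximation):
n = 2 · ((z_{α/2} + z_β) / d)²

z_{α/2} = 3.291 (for α = 0.001, two-sided)
z_β = 0.613 (for power = 0.73)
d = 0.64

n = 2 · ((3.291 + 0.613) / 0.64)²
n = 2 · (6.100)²
n ≈ 74.42
Round up to the next whole number: n = 75 per group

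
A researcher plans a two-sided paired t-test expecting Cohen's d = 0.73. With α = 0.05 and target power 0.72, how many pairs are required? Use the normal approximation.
n = 13 pairs

Sample size formula (paired t-test, normal approximation):
n = ((z_{α/2} + z_β) / d)²

z_{α/2} = 1.960 (for α = 0.05, two-sided)
z_β = 0.583 (for power = 0.72)
d = 0.73

n = ((1.960 + 0.583) / 0.73)²
n = (3.484)²
n ≈ 12.14
Round up to the next whole number: n = 13 pairs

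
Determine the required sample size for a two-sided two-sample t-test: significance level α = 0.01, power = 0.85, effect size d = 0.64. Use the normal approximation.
n = 64 per group

Sample size formula (two-sample t-test, normal approximation):
n = 2 · ((z_{α/2} + z_β) / d)²

z_{α/2} = 2.576 (for α = 0.01, two-sided)
z_β = 1.036 (for power = 0.85)
d = 0.64

n = 2 · ((2.576 + 1.036) / 0.64)²
n = 2 · (5.644)²
n ≈ 63.71
Round up to the next whole number: n = 64 per group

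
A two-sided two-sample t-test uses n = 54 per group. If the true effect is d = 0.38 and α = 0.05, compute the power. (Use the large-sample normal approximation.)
Power ≈ 0.51

Power calculation (two-sample t-test, normal approximation):
z_β = d · √(n/2) - z_{α/2}
z_β = 0.38 · √(54/2) - 1.960
z_β = 0.38 · 5.196 - 1.960
z_β = 0.015

Power = Φ(z_β) = Φ(0.015) ≈ 0.506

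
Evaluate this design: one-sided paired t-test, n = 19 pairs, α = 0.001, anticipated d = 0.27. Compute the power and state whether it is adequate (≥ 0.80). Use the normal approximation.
Power ≈ 0.03; the study is underpowered (power < 0.80)

Power calculation (paired t-test, normal approximation):
z_β = d · √n - z_α
z_β = 0.27 · √19 - 3.090
z_β = 0.27 · 4.359 - 3.090
z_β = -1.913

Power = Φ(z_β) = Φ(-1.913) ≈ 0.028

Effect size d = 0.27 is small by Cohen's convention (0.2/0.5/0.8).

Threshold: power ≥ 0.80 is conventionally adequate.
Power ≈ 0.03 → the study is underpowered (power < 0.80).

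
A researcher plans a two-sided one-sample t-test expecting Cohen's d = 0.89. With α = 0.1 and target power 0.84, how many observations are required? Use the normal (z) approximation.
n = 9

Sample size formula (one-sample t-test, normal approximation):
n = ((z_{α/2} + z_β) / d)²

z_{α/2} = 1.645 (for α = 0.1, two-sided)
z_β = 0.994 (for power = 0.84)
d = 0.89

n = ((1.645 + 0.994) / 0.89)²
n = (2.965)²
n ≈ 8.79
Round up to the next whole number: n = 9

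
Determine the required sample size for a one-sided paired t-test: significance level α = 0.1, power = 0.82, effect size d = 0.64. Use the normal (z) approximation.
n = 12 pairs

Sample size formula (paired t-test, normal approximation):
n = ((z_α + z_β) / d)²

z_α = 1.282 (for α = 0.1, one-sided)
z_β = 0.915 (for power = 0.82)
d = 0.64

n = ((1.282 + 0.915) / 0.64)²
n = (3.433)²
n ≈ 11.79
Round up to the next whole number: n = 12 pairs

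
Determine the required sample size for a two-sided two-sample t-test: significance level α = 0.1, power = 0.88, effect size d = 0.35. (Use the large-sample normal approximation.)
n = 130 per group

Sample size formula (two-sample t-test, normal approximation):
n = 2 · ((z_{α/2} + z_β) / d)²

z_{α/2} = 1.645 (for α = 0.1, two-sided)
z_β = 1.175 (for power = 0.88)
d = 0.35

n = 2 · ((1.645 + 1.175) / 0.35)²
n = 2 · (8.057)²
n ≈ 129.83
Round up to the next whole number: n = 130 per group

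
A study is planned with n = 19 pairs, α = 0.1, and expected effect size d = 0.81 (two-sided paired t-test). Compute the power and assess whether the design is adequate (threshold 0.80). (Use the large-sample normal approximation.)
Power ≈ 0.97; the study is adequately powered (power ≥ 0.80)

Power calculation (paired t-test, normal approximation):
z_β = d · √n - z_{α/2}
z_β = 0.81 · √19 - 1.645
z_β = 0.81 · 4.359 - 1.645
z_β = 1.886

Power = Φ(z_β) = Φ(1.886) ≈ 0.970

Effect size d = 0.81 is large by Cohen's convention (0.2/0.5/0.8).

Threshold: power ≥ 0.80 is conventionally adequate.
Power ≈ 0.97 → the study is adequately powered (power ≥ 0.80).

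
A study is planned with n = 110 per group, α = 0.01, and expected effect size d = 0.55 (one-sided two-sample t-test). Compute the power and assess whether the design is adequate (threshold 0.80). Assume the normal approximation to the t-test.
Power ≈ 0.96; the study is adequately powered (power ≥ 0.80)

Power calculation (two-sample t-test, normal approximation):
z_β = d · √(n/2) - z_α
z_β = 0.55 · √(110/2) - 2.326
z_β = 0.55 · 7.416 - 2.326
z_β = 1.753

Power = Φ(z_β) = Φ(1.753) ≈ 0.960

Effect size d = 0.55 is medium by Cohen's convention (0.2/0.5/0.8).

Threshold: power ≥ 0.80 is conventionally adequate.
Power ≈ 0.96 → the study is adequately powered (power ≥ 0.80).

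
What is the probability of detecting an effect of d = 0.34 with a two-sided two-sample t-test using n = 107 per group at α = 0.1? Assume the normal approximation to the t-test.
Power ≈ 0.80

Power calculation (two-sample t-test, normal approximation):
z_β = d · √(n/2) - z_{α/2}
z_β = 0.34 · √(107/2) - 1.645
z_β = 0.34 · 7.314 - 1.645
z_β = 0.842

Power = Φ(z_β) = Φ(0.842) ≈ 0.800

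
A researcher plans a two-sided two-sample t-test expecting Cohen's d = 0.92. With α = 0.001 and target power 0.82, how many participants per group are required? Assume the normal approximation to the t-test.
n = 42 per group

Sample size formula (two-sample t-test, normal approximation):
n = 2 · ((z_{α/2} + z_β) / d)²

z_{α/2} = 3.291 (for α = 0.001, two-sided)
z_β = 0.915 (for power = 0.82)
d = 0.92

n = 2 · ((3.291 + 0.915) / 0.92)²
n = 2 · (4.572)²
n ≈ 41.81
Round up to the next whole number: n = 42 per group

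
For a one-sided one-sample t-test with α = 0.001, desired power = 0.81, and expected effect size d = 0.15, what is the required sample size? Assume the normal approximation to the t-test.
n = 700

Sample size formula (one-sample t-test, normal approximation):
n = ((z_α + z_β) / d)²

z_α = 3.090 (for α = 0.001, one-sided)
z_β = 0.878 (for power = 0.81)
d = 0.15

n = ((3.090 + 0.878) / 0.15)²
n = (26.453)²
n ≈ 699.76
Round up to the next whole number: n = 700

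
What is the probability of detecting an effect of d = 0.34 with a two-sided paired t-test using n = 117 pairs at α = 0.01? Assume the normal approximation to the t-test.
Power ≈ 0.86

Power calculation (paired t-test, normal approximation):
z_β = d · √n - z_{α/2}
z_β = 0.34 · √117 - 2.576
z_β = 0.34 · 10.817 - 2.576
z_β = 1.102

Power = Φ(z_β) = Φ(1.102) ≈ 0.865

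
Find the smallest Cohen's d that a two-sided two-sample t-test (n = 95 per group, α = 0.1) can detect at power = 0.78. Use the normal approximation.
d ≈ 0.35

Minimum detectable effect (two-sample t-test, normal approximation):
d = (z_{α/2} + z_β) / √(n/2)
d = (1.645 + 0.772) / √(95/2)
d = 2.417 / 6.892
d ≈ 0.35

By Cohen's convention (0.2 small / 0.5 medium / 0.8 large): small effect.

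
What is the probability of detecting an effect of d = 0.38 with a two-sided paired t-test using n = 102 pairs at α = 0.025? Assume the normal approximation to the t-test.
Power ≈ 0.94

Power calculation (paired t-test, normal approximation):
z_β = d · √n - z_{α/2}
z_β = 0.38 · √102 - 2.241
z_β = 0.38 · 10.100 - 2.241
z_β = 1.596

Power = Φ(z_β) = Φ(1.596) ≈ 0.945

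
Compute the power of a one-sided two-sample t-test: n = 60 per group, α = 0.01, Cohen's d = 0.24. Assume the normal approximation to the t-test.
Power ≈ 0.16

Power calculation (two-sample t-test, normal approximation):
z_β = d · √(n/2) - z_α
z_β = 0.24 · √(60/2) - 2.326
z_β = 0.24 · 5.477 - 2.326
z_β = -1.012

Power = Φ(z_β) = Φ(-1.012) ≈ 0.156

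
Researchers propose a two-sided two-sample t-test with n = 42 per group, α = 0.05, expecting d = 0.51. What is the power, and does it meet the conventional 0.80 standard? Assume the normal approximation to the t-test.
Power ≈ 0.65; the study is underpowered (power < 0.80)

Power calculation (two-sample t-test, normal approximation):
z_β = d · √(n/2) - z_{α/2}
z_β = 0.51 · √(42/2) - 1.960
z_β = 0.51 · 4.583 - 1.960
z_β = 0.377

Power = Φ(z_β) = Φ(0.377) ≈ 0.647

Effect size d = 0.51 is medium by Cohen's convention (0.2/0.5/0.8).

Threshold: power ≥ 0.80 is conventionally adequate.
Power ≈ 0.65 → the study is underpowered (power < 0.80).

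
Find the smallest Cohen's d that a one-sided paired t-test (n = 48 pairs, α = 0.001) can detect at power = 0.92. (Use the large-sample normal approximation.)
d ≈ 0.65

Minimum detectable effect (paired t-test, normal approximation):
d = (z_α + z_β) / √n
d = (3.090 + 1.405) / √48
d = 4.495 / 6.928
d ≈ 0.65

By Cohen's convention (0.2 small / 0.5 medium / 0.8 large): medium effect.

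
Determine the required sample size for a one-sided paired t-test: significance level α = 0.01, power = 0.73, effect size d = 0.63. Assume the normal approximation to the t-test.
n = 22 pairs

Sample size formula (paired t-test, normal approximation):
n = ((z_α + z_β) / d)²

z_α = 2.326 (for α = 0.01, one-sided)
z_β = 0.613 (for power = 0.73)
d = 0.63

n = ((2.326 + 0.613) / 0.63)²
n = (4.665)²
n ≈ 21.76
Round up to the next whole number: n = 22 pairs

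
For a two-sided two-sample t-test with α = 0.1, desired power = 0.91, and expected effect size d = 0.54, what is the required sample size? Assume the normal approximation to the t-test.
n = 62 per group

Sample size formula (two-sample t-test, normal approximation):
n = 2 · ((z_{α/2} + z_β) / d)²

z_{α/2} = 1.645 (for α = 0.1, two-sided)
z_β = 1.341 (for power = 0.91)
d = 0.54

n = 2 · ((1.645 + 1.341) / 0.54)²
n = 2 · (5.530)²
n ≈ 61.16
Round up to the next whole number: n = 62 per group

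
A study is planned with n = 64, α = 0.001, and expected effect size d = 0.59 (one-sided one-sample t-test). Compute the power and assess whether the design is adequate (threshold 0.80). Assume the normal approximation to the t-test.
Power ≈ 0.95; the study is adequately powered (power ≥ 0.80)

Power calculation (one-sample t-test, normal approximation):
z_β = d · √n - z_α
z_β = 0.59 · √64 - 3.090
z_β = 0.59 · 8.000 - 3.090
z_β = 1.630

Power = Φ(z_β) = Φ(1.630) ≈ 0.948

Effect size d = 0.59 is medium by Cohen's convention (0.2/0.5/0.8).

Threshold: power ≥ 0.80 is conventionally adequate.
Power ≈ 0.95 → the study is adequately powered (power ≥ 0.80).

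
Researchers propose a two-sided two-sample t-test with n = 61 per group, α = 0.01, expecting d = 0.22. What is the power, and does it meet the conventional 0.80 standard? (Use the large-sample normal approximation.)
Power ≈ 0.09; the study is underpowered (power < 0.80)

Power calculation (two-sample t-test, normal approximation):
z_β = d · √(n/2) - z_{α/2}
z_β = 0.22 · √(61/2) - 2.576
z_β = 0.22 · 5.523 - 2.576
z_β = -1.361

Power = Φ(z_β) = Φ(-1.361) ≈ 0.087

Effect size d = 0.22 is small by Cohen's convention (0.2/0.5/0.8).

Threshold: power ≥ 0.80 is conventionally adequate.
Power ≈ 0.09 → the study is underpowered (power < 0.80).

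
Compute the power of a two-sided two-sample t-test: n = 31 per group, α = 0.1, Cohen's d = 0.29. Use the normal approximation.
Power ≈ 0.31

Power calculation (two-sample t-test, normal approximation):
z_β = d · √(n/2) - z_{α/2}
z_β = 0.29 · √(31/2) - 1.645
z_β = 0.29 · 3.937 - 1.645
z_β = -0.503

Power = Φ(z_β) = Φ(-0.503) ≈ 0.307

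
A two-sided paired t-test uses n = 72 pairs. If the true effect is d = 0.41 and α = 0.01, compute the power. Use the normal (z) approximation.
Power ≈ 0.82

Power calculation (paired t-test, normal approximation):
z_β = d · √n - z_{α/2}
z_β = 0.41 · √72 - 2.576
z_β = 0.41 · 8.485 - 2.576
z_β = 0.903

Power = Φ(z_β) = Φ(0.903) ≈ 0.817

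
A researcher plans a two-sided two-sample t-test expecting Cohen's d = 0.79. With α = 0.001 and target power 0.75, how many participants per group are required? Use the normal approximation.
n = 51 per group

Sample size formula (two-sample t-test, normal approximation):
n = 2 · ((z_{α/2} + z_β) / d)²

z_{α/2} = 3.291 (for α = 0.001, two-sided)
z_β = 0.674 (for power = 0.75)
d = 0.79

n = 2 · ((3.291 + 0.674) / 0.79)²
n = 2 · (5.019)²
n ≈ 50.38
Round up to the next whole number: n = 51 per group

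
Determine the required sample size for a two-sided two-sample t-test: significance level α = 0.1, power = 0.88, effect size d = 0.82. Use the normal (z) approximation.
n = 24 per group

Sample size formula (two-sample t-test, normal approximation):
n = 2 · ((z_{α/2} + z_β) / d)²

z_{α/2} = 1.645 (for α = 0.1, two-sided)
z_β = 1.175 (for power = 0.88)
d = 0.82

n = 2 · ((1.645 + 1.175) / 0.82)²
n = 2 · (3.439)²
n ≈ 23.65
Round up to the next whole number: n = 24 per group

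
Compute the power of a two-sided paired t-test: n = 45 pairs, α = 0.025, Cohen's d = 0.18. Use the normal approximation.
Power ≈ 0.15

Power calculation (paired t-test, normal approximation):
z_β = d · √n - z_{α/2}
z_β = 0.18 · √45 - 2.241
z_β = 0.18 · 6.708 - 2.241
z_β = -1.034

Power = Φ(z_β) = Φ(-1.034) ≈ 0.151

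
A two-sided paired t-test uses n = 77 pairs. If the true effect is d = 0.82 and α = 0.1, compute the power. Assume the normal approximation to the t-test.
Power ≈ 1.00

Power calculation (paired t-test, normal approximation):
z_β = d · √n - z_{α/2}
z_β = 0.82 · √77 - 1.645
z_β = 0.82 · 8.775 - 1.645
z_β = 5.551

Power = Φ(z_β) = Φ(5.551) ≈ 1.000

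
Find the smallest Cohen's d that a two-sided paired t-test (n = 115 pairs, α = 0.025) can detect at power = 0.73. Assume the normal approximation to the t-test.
d ≈ 0.27

Minimum detectable effect (paired t-test, normal approximation):
d = (z_{α/2} + z_β) / √n
d = (2.241 + 0.613) / √115
d = 2.854 / 10.724
d ≈ 0.27

By Cohen's convention (0.2 small / 0.5 medium / 0.8 large): small effect.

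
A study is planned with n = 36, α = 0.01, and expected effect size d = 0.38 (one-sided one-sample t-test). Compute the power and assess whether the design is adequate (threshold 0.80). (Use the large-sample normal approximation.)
Power ≈ 0.48; the study is underpowered (power < 0.80)

Power calculation (one-sample t-test, normal approximation):
z_β = d · √n - z_α
z_β = 0.38 · √36 - 2.326
z_β = 0.38 · 6.000 - 2.326
z_β = -0.046

Power = Φ(z_β) = Φ(-0.046) ≈ 0.482

Effect size d = 0.38 is small by Cohen's convention (0.2/0.5/0.8).

Threshold: power ≥ 0.80 is conventionally adequate.
Power ≈ 0.48 → the study is underpowered (power < 0.80).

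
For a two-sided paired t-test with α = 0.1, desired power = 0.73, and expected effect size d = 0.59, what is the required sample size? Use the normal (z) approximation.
n = 15 pairs

Sample size formula (paired t-test, normal approximation):
n = ((z_{α/2} + z_β) / d)²

z_{α/2} = 1.645 (for α = 0.1, two-sided)
z_β = 0.613 (for power = 0.73)
d = 0.59

n = ((1.645 + 0.613) / 0.59)²
n = (3.827)²
n ≈ 14.65
Round up to the next whole number: n = 15 pairs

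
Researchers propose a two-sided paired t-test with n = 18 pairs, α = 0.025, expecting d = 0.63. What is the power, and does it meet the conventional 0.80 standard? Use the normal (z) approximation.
Power ≈ 0.67; the study is underpowered (power < 0.80)

Power calculation (paired t-test, normal approximation):
z_β = d · √n - z_{α/2}
z_β = 0.63 · √18 - 2.241
z_β = 0.63 · 4.243 - 2.241
z_β = 0.431

Power = Φ(z_β) = Φ(0.431) ≈ 0.667

Effect size d = 0.63 is medium by Cohen's convention (0.2/0.5/0.8).

Threshold: power ≥ 0.80 is conventionally adequate.
Power ≈ 0.67 → the study is underpowered (power < 0.80).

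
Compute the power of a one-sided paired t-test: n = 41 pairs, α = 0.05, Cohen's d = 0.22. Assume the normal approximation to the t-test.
Power ≈ 0.41

Power calculation (paired t-test, normal approximation):
z_β = d · √n - z_α
z_β = 0.22 · √41 - 1.645
z_β = 0.22 · 6.403 - 1.645
z_β = -0.236

Power = Φ(z_β) = Φ(-0.236) ≈ 0.407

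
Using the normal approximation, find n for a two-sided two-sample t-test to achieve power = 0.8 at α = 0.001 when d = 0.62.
n = 89 per group

Sample size formula (two-sample t-test, normal approximation):
n = 2 · ((z_{α/2} + z_β) / d)²

z_{α/2} = 3.291 (for α = 0.001, two-sided)
z_β = 0.842 (for power = 0.8)
d = 0.62

n = 2 · ((3.291 + 0.842) / 0.62)²
n = 2 · (6.666)²
n ≈ 88.87
Round up to the next whole number: n = 89 per group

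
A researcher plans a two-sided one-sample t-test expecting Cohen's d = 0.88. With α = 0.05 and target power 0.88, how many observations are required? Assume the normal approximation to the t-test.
n = 13

Sample size formula (one-sample t-test, normal approximation):
n = ((z_{α/2} + z_β) / d)²

z_{α/2} = 1.960 (for α = 0.05, two-sided)
z_β = 1.175 (for power = 0.88)
d = 0.88

n = ((1.960 + 1.175) / 0.88)²
n = (3.563)²
n ≈ 12.69
Round up to the next whole number: n = 13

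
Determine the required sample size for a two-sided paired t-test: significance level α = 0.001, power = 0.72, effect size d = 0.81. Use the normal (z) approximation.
n = 23 pairs

Sample size formula (paired t-test, normal approximation):
n = ((z_{α/2} + z_β) / d)²

z_{α/2} = 3.291 (for α = 0.001, two-sided)
z_β = 0.583 (for power = 0.72)
d = 0.81

n = ((3.291 + 0.583) / 0.81)²
n = (4.783)²
n ≈ 22.88
Round up to the next whole number: n = 23 pairs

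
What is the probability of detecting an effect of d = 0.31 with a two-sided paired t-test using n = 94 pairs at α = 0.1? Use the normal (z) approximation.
Power ≈ 0.91

Power calculation (paired t-test, normal approximation):
z_β = d · √n - z_{α/2}
z_β = 0.31 · √94 - 1.645
z_β = 0.31 · 9.695 - 1.645
z_β = 1.361

Power = Φ(z_β) = Φ(1.361) ≈ 0.913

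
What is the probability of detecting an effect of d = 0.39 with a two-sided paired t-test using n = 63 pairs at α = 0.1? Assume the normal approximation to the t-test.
Power ≈ 0.93

Power calculation (paired t-test, normal approximation):
z_β = d · √n - z_{α/2}
z_β = 0.39 · √63 - 1.645
z_β = 0.39 · 7.937 - 1.645
z_β = 1.451

Power = Φ(z_β) = Φ(1.451) ≈ 0.927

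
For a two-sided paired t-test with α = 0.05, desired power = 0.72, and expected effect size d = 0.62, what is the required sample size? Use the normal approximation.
n = 17 pairs

Sample size formula (paired t-test, normal approximation):
n = ((z_{α/2} + z_β) / d)²

z_{α/2} = 1.960 (for α = 0.05, two-sided)
z_β = 0.583 (for power = 0.72)
d = 0.62

n = ((1.960 + 0.583) / 0.62)²
n = (4.102)²
n ≈ 16.83
Round up to the next whole number: n = 17 pairs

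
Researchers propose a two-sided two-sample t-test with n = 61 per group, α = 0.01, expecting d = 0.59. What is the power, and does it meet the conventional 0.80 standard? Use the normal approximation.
Power ≈ 0.75; the study is underpowered (power < 0.80)

Power calculation (two-sample t-test, normal approximation):
z_β = d · √(n/2) - z_{α/2}
z_β = 0.59 · √(61/2) - 2.576
z_β = 0.59 · 5.523 - 2.576
z_β = 0.683

Power = Φ(z_β) = Φ(0.683) ≈ 0.753

Effect size d = 0.59 is medium by Cohen's convention (0.2/0.5/0.8).

Threshold: power ≥ 0.80 is conventionally adequate.
Power ≈ 0.75 → the study is underpowered (power < 0.80).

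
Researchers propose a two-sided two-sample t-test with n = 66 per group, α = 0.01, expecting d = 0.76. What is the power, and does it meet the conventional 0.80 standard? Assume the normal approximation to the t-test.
Power ≈ 0.96; the study is adequately powered (power ≥ 0.80)

Power calculation (two-sample t-test, normal approximation):
z_β = d · √(n/2) - z_{α/2}
z_β = 0.76 · √(66/2) - 2.576
z_β = 0.76 · 5.745 - 2.576
z_β = 1.790

Power = Φ(z_β) = Φ(1.790) ≈ 0.963

Effect size d = 0.76 is medium by Cohen's convention (0.2/0.5/0.8).

Threshold: power ≥ 0.80 is conventionally adequate.
Power ≈ 0.96 → the study is adequately powered (power ≥ 0.80).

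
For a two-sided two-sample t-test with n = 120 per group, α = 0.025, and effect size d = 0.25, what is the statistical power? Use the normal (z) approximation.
Power ≈ 0.38

Power calculation (two-sample t-test, normal approximation):
z_β = d · √(n/2) - z_{α/2}
z_β = 0.25 · √(120/2) - 2.241
z_β = 0.25 · 7.746 - 2.241
z_β = -0.305

Power = Φ(z_β) = Φ(-0.305) ≈ 0.380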